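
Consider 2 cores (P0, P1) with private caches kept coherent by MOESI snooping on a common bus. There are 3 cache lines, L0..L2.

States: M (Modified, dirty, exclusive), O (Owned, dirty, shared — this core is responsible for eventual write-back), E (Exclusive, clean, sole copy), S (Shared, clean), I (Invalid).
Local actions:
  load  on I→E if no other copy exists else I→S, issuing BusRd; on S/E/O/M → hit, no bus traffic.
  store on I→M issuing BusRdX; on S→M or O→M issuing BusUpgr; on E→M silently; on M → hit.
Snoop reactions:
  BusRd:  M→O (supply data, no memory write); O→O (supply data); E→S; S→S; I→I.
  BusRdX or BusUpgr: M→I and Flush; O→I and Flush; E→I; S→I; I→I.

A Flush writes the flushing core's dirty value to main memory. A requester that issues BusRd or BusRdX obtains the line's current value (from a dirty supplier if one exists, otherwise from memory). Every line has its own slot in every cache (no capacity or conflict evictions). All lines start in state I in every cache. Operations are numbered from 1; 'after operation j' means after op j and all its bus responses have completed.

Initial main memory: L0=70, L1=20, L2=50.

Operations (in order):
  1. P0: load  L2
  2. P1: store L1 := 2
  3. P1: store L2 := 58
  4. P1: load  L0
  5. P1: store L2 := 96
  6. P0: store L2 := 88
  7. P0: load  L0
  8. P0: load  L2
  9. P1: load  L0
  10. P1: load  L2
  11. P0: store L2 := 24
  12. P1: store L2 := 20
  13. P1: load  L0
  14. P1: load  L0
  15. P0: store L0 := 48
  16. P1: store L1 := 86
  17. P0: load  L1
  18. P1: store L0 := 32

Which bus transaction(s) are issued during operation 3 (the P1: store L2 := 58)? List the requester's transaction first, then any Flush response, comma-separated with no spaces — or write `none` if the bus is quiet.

[1] P0: load  L2 | P0:E(50), P1:I | bus: BusRd
[2] P1: store L1 := 2 | P0:I, P1:M(2) | bus: BusRdX
[3] P1: store L2 := 58 | P0:I, P1:M(58) | bus: BusRdX
[4] P1: load  L0 | P0:I, P1:E(70) | bus: BusRd
[5] P1: store L2 := 96 | P0:I, P1:M(96) | bus: none
[6] P0: store L2 := 88 | P0:M(88), P1:I | bus: BusRdX,Flush
[7] P0: load  L0 | P0:S(70), P1:S(70) | bus: BusRd
[8] P0: load  L2 | P0:M(88), P1:I | bus: none
[9] P1: load  L0 | P0:S(70), P1:S(70) | bus: none
[10] P1: load  L2 | P0:O(88), P1:S(88) | bus: BusRd
[11] P0: store L2 := 24 | P0:M(24), P1:I | bus: BusUpgr
[12] P1: store L2 := 20 | P0:I, P1:M(20) | bus: BusRdX,Flush
[13] P1: load  L0 | P0:S(70), P1:S(70) | bus: none
[14] P1: load  L0 | P0:S(70), P1:S(70) | bus: none
[15] P0: store L0 := 48 | P0:M(48), P1:I | bus: BusUpgr
[16] P1: store L1 := 86 | P0:I, P1:M(86) | bus: none
[17] P0: load  L1 | P0:S(86), P1:O(86) | bus: BusRd
[18] P1: store L0 := 32 | P0:I, P1:M(32) | bus: BusRdX,Flush

bus = BusRdX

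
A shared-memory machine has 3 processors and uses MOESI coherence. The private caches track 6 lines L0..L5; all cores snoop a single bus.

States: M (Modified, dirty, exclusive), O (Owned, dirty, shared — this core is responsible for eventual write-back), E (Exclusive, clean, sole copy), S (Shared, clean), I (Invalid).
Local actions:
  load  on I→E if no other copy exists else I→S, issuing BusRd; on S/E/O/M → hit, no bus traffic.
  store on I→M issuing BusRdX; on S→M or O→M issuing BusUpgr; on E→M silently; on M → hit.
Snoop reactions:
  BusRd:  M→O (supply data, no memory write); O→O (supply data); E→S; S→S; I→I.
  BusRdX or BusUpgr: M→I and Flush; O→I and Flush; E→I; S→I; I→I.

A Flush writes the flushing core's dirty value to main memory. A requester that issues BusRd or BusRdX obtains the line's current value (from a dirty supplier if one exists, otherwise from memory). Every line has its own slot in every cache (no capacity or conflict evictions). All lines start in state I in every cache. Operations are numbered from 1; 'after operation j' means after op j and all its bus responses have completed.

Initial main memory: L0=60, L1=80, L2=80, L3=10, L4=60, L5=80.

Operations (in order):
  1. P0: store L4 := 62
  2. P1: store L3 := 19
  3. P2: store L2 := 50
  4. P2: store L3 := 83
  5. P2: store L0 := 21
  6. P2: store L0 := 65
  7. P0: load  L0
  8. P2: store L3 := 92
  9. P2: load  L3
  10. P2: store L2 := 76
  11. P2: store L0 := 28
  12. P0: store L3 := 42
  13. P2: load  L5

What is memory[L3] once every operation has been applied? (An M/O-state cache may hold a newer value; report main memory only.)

1. P0: store L4 := 62  bus=[BusRdX]  L4: P0=M P1=I P2=I  mem[L4]=60
2. P1: store L3 := 19  bus=[BusRdX]  L3: P0=I P1=M P2=I  mem[L3]=10
3. P2: store L2 := 50  bus=[BusRdX]  L2: P0=I P1=I P2=M  mem[L2]=80
4. P2: store L3 := 83  bus=[BusRdX,Flush]  L3: P0=I P1=I P2=M  mem[L3]=19
5. P2: store L0 := 21  bus=[BusRdX]  L0: P0=I P1=I P2=M  mem[L0]=60
6. P2: store L0 := 65  bus=[-]  L0: P0=I P1=I P2=M  mem[L0]=60
7. P0: load  L0  bus=[BusRd]  L0: P0=S P1=I P2=O  mem[L0]=60
8. P2: store L3 := 92  bus=[-]  L3: P0=I P1=I P2=M  mem[L3]=19
9. P2: load  L3  bus=[-]  L3: P0=I P1=I P2=M  mem[L3]=19
10. P2: store L2 := 76  bus=[-]  L2: P0=I P1=I P2=M  mem[L2]=80
11. P2: store L0 := 28  bus=[BusUpgr]  L0: P0=I P1=I P2=M  mem[L0]=60
12. P0: store L3 := 42  bus=[BusRdX,Flush]  L3: P0=M P1=I P2=I  mem[L3]=92
13. P2: load  L5  bus=[BusRd]  L5: P0=I P1=I P2=E  mem[L5]=80

memory[L3] = 92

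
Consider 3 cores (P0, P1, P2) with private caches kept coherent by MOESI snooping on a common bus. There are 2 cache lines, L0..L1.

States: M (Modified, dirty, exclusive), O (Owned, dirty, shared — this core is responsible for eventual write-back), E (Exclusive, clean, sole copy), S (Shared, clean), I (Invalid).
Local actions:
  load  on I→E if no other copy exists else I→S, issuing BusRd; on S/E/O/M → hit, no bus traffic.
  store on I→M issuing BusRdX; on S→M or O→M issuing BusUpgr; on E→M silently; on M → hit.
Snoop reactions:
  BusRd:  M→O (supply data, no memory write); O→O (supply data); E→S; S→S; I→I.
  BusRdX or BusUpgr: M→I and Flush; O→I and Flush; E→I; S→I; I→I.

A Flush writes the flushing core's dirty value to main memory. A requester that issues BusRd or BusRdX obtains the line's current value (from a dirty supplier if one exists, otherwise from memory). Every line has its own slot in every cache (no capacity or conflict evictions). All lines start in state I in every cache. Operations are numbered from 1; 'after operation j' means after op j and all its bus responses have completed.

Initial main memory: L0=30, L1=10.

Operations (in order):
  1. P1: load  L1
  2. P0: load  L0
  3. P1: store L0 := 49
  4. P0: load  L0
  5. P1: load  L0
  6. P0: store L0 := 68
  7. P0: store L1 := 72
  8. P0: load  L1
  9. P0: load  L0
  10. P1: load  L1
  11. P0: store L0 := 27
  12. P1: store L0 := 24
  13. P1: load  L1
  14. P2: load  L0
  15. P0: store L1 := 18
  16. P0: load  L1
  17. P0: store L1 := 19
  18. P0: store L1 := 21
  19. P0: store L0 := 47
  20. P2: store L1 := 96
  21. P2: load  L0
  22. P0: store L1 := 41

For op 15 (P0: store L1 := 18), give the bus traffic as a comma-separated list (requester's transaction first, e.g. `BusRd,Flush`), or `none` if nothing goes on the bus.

[1] P1: load  L1 | P0:I, P1:E(10), P2:I | bus: BusRd
[2] P0: load  L0 | P0:E(30), P1:I, P2:I | bus: BusRd
[3] P1: store L0 := 49 | P0:I, P1:M(49), P2:I | bus: BusRdX
[4] P0: load  L0 | P0:S(49), P1:O(49), P2:I | bus: BusRd
[5] P1: load  L0 | P0:S(49), P1:O(49), P2:I | bus: none
[6] P0: store L0 := 68 | P0:M(68), P1:I, P2:I | bus: BusUpgr,Flush
[7] P0: store L1 := 72 | P0:M(72), P1:I, P2:I | bus: BusRdX
[8] P0: load  L1 | P0:M(72), P1:I, P2:I | bus: none
[9] P0: load  L0 | P0:M(68), P1:I, P2:I | bus: none
[10] P1: load  L1 | P0:O(72), P1:S(72), P2:I | bus: BusRd
[11] P0: store L0 := 27 | P0:M(27), P1:I, P2:I | bus: none
[12] P1: store L0 := 24 | P0:I, P1:M(24), P2:I | bus: BusRdX,Flush
[13] P1: load  L1 | P0:O(72), P1:S(72), P2:I | bus: none
[14] P2: load  L0 | P0:I, P1:O(24), P2:S(24) | bus: BusRd
[15] P0: store L1 := 18 | P0:M(18), P1:I, P2:I | bus: BusUpgr
[16] P0: load  L1 | P0:M(18), P1:I, P2:I | bus: none
[17] P0: store L1 := 19 | P0:M(19), P1:I, P2:I | bus: none
[18] P0: store L1 := 21 | P0:M(21), P1:I, P2:I | bus: none
[19] P0: store L0 := 47 | P0:M(47), P1:I, P2:I | bus: BusRdX,Flush
[20] P2: store L1 := 96 | P0:I, P1:I, P2:M(96) | bus: BusRdX,Flush
[21] P2: load  L0 | P0:O(47), P1:I, P2:S(47) | bus: BusRd
[22] P0: store L1 := 41 | P0:M(41), P1:I, P2:I | bus: BusRdX,Flush

bus = BusUpgr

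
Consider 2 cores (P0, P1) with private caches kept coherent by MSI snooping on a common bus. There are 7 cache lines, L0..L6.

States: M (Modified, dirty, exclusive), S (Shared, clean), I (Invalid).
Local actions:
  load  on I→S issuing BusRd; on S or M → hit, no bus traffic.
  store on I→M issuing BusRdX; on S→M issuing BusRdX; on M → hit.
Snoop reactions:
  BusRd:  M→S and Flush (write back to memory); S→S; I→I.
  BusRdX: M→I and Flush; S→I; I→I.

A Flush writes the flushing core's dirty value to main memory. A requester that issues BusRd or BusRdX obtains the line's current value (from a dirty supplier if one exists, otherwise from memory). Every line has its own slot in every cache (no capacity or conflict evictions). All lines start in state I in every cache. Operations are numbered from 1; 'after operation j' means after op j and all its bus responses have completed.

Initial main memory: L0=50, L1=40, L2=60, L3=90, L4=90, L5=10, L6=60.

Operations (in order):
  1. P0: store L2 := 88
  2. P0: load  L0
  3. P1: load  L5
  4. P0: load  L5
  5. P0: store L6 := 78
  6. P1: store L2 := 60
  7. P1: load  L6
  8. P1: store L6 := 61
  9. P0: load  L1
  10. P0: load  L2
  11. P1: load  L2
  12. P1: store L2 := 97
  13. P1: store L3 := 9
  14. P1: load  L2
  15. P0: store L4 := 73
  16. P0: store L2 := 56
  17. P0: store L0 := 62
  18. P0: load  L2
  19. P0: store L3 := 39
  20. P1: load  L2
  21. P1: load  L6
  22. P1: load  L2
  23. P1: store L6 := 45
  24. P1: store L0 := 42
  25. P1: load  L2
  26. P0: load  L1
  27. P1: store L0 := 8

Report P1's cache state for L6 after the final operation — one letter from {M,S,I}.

1. P0: store L2 := 88  bus=[BusRdX]  L2: P0=M P1=I  mem[L2]=60
2. P0: load  L0  bus=[BusRd]  L0: P0=S P1=I  mem[L0]=50
3. P1: load  L5  bus=[BusRd]  L5: P0=I P1=S  mem[L5]=10
4. P0: load  L5  bus=[BusRd]  L5: P0=S P1=S  mem[L5]=10
5. P0: store L6 := 78  bus=[BusRdX]  L6: P0=M P1=I  mem[L6]=60
6. P1: store L2 := 60  bus=[BusRdX,Flush]  L2: P0=I P1=M  mem[L2]=88
7. P1: load  L6  bus=[BusRd,Flush]  L6: P0=S P1=S  mem[L6]=78
8. P1: store L6 := 61  bus=[BusRdX]  L6: P0=I P1=M  mem[L6]=78
9. P0: load  L1  bus=[BusRd]  L1: P0=S P1=I  mem[L1]=40
10. P0: load  L2  bus=[BusRd,Flush]  L2: P0=S P1=S  mem[L2]=60
11. P1: load  L2  bus=[-]  L2: P0=S P1=S  mem[L2]=60
12. P1: store L2 := 97  bus=[BusRdX]  L2: P0=I P1=M  mem[L2]=60
13. P1: store L3 := 9  bus=[BusRdX]  L3: P0=I P1=M  mem[L3]=90
14. P1: load  L2  bus=[-]  L2: P0=I P1=M  mem[L2]=60
15. P0: store L4 := 73  bus=[BusRdX]  L4: P0=M P1=I  mem[L4]=90
16. P0: store L2 := 56  bus=[BusRdX,Flush]  L2: P0=M P1=I  mem[L2]=97
17. P0: store L0 := 62  bus=[BusRdX]  L0: P0=M P1=I  mem[L0]=50
18. P0: load  L2  bus=[-]  L2: P0=M P1=I  mem[L2]=97
19. P0: store L3 := 39  bus=[BusRdX,Flush]  L3: P0=M P1=I  mem[L3]=9
20. P1: load  L2  bus=[BusRd,Flush]  L2: P0=S P1=S  mem[L2]=56
21. P1: load  L6  bus=[-]  L6: P0=I P1=M  mem[L6]=78
22. P1: load  L2  bus=[-]  L2: P0=S P1=S  mem[L2]=56
23. P1: store L6 := 45  bus=[-]  L6: P0=I P1=M  mem[L6]=78
24. P1: store L0 := 42  bus=[BusRdX,Flush]  L0: P0=I P1=M  mem[L0]=62
25. P1: load  L2  bus=[-]  L2: P0=S P1=S  mem[L2]=56
26. P0: load  L1  bus=[-]  L1: P0=S P1=I  mem[L1]=40
27. P1: store L0 := 8  bus=[-]  L0: P0=I P1=M  mem[L0]=62

state = M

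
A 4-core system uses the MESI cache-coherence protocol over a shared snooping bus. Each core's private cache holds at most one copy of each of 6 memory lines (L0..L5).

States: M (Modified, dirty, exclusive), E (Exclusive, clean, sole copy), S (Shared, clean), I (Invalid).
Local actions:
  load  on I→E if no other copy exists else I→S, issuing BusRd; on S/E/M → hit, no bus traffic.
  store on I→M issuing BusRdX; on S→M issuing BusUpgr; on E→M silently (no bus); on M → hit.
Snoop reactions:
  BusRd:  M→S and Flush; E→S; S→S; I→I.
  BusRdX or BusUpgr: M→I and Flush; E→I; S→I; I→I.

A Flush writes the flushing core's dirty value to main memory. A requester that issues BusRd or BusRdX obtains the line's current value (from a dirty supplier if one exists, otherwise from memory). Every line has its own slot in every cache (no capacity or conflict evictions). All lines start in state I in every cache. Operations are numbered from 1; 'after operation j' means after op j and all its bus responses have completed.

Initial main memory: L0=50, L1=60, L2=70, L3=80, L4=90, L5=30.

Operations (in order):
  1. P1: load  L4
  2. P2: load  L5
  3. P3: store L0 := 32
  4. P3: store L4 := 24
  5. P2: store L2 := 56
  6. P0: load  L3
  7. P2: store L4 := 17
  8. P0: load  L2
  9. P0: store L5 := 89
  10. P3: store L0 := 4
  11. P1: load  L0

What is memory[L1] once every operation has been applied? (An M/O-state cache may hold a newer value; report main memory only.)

memory[L1] = 60

1. P1: load  L4  bus=[BusRd]  L4: P0=I P1=E P2=I P3=I  mem[L4]=90
2. P2: load  L5  bus=[BusRd]  L5: P0=I P1=I P2=E P3=I  mem[L5]=30
3. P3: store L0 := 32  bus=[BusRdX]  L0: P0=I P1=I P2=I P3=M  mem[L0]=50
4. P3: store L4 := 24  bus=[BusRdX]  L4: P0=I P1=I P2=I P3=M  mem[L4]=90
5. P2: store L2 := 56  bus=[BusRdX]  L2: P0=I P1=I P2=M P3=I  mem[L2]=70
6. P0: load  L3  bus=[BusRd]  L3: P0=E P1=I P2=I P3=I  mem[L3]=80
7. P2: store L4 := 17  bus=[BusRdX,Flush]  L4: P0=I P1=I P2=M P3=I  mem[L4]=24
8. P0: load  L2  bus=[BusRd,Flush]  L2: P0=S P1=I P2=S P3=I  mem[L2]=56
9. P0: store L5 := 89  bus=[BusRdX]  L5: P0=M P1=I P2=I P3=I  mem[L5]=30
10. P3: store L0 := 4  bus=[-]  L0: P0=I P1=I P2=I P3=M  mem[L0]=50
11. P1: load  L0  bus=[BusRd,Flush]  L0: P0=I P1=S P2=I P3=S  mem[L0]=4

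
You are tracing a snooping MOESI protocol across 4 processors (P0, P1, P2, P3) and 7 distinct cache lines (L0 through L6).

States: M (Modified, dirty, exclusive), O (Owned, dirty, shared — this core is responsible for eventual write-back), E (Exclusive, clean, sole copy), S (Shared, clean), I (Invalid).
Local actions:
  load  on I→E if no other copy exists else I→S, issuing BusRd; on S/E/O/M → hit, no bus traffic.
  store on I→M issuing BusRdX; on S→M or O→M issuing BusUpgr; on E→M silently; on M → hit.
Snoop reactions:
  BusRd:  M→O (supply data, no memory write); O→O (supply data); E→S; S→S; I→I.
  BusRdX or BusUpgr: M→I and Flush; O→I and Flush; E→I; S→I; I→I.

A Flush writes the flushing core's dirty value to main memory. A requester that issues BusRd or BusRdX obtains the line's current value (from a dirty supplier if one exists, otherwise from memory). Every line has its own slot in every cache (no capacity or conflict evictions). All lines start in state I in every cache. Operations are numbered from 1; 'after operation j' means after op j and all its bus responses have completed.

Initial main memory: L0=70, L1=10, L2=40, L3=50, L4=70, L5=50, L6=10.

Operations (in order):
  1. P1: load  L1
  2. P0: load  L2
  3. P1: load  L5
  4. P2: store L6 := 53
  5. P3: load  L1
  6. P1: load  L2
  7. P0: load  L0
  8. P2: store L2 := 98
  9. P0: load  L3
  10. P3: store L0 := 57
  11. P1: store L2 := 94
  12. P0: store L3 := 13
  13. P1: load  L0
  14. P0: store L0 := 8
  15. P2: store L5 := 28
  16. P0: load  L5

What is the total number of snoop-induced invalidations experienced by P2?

invalidations = 1

[1] P1: load  L1 | P0:I, P1:E(10), P2:I, P3:I | bus: BusRd
[2] P0: load  L2 | P0:E(40), P1:I, P2:I, P3:I | bus: BusRd
[3] P1: load  L5 | P0:I, P1:E(50), P2:I, P3:I | bus: BusRd
[4] P2: store L6 := 53 | P0:I, P1:I, P2:M(53), P3:I | bus: BusRdX
[5] P3: load  L1 | P0:I, P1:S(10), P2:I, P3:S(10) | bus: BusRd
[6] P1: load  L2 | P0:S(40), P1:S(40), P2:I, P3:I | bus: BusRd
[7] P0: load  L0 | P0:E(70), P1:I, P2:I, P3:I | bus: BusRd
[8] P2: store L2 := 98 | P0:I, P1:I, P2:M(98), P3:I | bus: BusRdX
[9] P0: load  L3 | P0:E(50), P1:I, P2:I, P3:I | bus: BusRd
[10] P3: store L0 := 57 | P0:I, P1:I, P2:I, P3:M(57) | bus: BusRdX
[11] P1: store L2 := 94 | P0:I, P1:M(94), P2:I, P3:I | bus: BusRdX,Flush
[12] P0: store L3 := 13 | P0:M(13), P1:I, P2:I, P3:I | bus: none
[13] P1: load  L0 | P0:I, P1:S(57), P2:I, P3:O(57) | bus: BusRd
[14] P0: store L0 := 8 | P0:M(8), P1:I, P2:I, P3:I | bus: BusRdX,Flush
[15] P2: store L5 := 28 | P0:I, P1:I, P2:M(28), P3:I | bus: BusRdX
[16] P0: load  L5 | P0:S(28), P1:I, P2:O(28), P3:I | bus: BusRd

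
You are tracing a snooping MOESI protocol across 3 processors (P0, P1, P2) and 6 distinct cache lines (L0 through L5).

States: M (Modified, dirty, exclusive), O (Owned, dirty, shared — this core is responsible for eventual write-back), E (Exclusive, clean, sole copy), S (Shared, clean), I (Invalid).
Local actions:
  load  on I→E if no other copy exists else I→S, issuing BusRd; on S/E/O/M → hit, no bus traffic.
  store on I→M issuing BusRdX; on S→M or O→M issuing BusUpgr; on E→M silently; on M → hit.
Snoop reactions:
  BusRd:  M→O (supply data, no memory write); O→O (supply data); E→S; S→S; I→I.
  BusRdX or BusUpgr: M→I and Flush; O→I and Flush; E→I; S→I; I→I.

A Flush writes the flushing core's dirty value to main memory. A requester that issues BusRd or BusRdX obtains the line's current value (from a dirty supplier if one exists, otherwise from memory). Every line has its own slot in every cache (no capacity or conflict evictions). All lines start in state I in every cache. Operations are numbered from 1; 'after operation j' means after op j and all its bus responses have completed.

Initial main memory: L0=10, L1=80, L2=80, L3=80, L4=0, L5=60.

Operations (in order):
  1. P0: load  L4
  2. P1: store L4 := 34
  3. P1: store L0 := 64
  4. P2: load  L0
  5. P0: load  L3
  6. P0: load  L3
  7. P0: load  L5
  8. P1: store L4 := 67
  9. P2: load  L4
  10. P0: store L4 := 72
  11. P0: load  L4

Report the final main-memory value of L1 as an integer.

memory[L1] = 80

[1] P0: load  L4 | P0:E(0), P1:I, P2:I | bus: BusRd
[2] P1: store L4 := 34 | P0:I, P1:M(34), P2:I | bus: BusRdX
[3] P1: store L0 := 64 | P0:I, P1:M(64), P2:I | bus: BusRdX
[4] P2: load  L0 | P0:I, P1:O(64), P2:S(64) | bus: BusRd
[5] P0: load  L3 | P0:E(80), P1:I, P2:I | bus: BusRd
[6] P0: load  L3 | P0:E(80), P1:I, P2:I | bus: none
[7] P0: load  L5 | P0:E(60), P1:I, P2:I | bus: BusRd
[8] P1: store L4 := 67 | P0:I, P1:M(67), P2:I | bus: none
[9] P2: load  L4 | P0:I, P1:O(67), P2:S(67) | bus: BusRd
[10] P0: store L4 := 72 | P0:M(72), P1:I, P2:I | bus: BusRdX,Flush
[11] P0: load  L4 | P0:M(72), P1:I, P2:I | bus: none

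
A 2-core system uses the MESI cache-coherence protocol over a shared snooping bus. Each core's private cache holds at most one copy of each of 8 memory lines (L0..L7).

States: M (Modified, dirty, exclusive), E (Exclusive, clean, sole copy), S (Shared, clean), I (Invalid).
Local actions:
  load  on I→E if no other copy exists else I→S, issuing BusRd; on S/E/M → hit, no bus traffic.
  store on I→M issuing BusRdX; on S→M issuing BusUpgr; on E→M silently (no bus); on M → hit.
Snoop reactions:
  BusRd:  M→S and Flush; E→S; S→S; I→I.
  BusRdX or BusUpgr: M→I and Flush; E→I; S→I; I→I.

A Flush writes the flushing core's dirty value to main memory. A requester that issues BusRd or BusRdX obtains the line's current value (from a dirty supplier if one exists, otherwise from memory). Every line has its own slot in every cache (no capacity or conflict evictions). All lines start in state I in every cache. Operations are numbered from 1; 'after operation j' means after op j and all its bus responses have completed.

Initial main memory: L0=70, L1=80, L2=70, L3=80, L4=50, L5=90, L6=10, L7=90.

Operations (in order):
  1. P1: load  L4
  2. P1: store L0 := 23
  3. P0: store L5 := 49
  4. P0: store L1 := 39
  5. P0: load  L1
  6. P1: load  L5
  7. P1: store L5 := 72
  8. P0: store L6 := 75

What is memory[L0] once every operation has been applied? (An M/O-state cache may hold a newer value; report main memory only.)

memory[L0] = 70

step 1: P1: load  L4  ⟶  IE  (L4)  txn=BusRd  M[L4]=50
step 2: P1: store L0 := 23  ⟶  IM  (L0)  txn=BusRdX  M[L0]=70
step 3: P0: store L5 := 49  ⟶  MI  (L5)  txn=BusRdX  M[L5]=90
step 4: P0: store L1 := 39  ⟶  MI  (L1)  txn=BusRdX  M[L1]=80
step 5: P0: load  L1  ⟶  MI  (L1)  txn=∅  M[L1]=80
step 6: P1: load  L5  ⟶  SS  (L5)  txn=BusRd+Flush  M[L5]=49
step 7: P1: store L5 := 72  ⟶  IM  (L5)  txn=BusUpgr  M[L5]=49
step 8: P0: store L6 := 75  ⟶  MI  (L6)  txn=BusRdX  M[L6]=10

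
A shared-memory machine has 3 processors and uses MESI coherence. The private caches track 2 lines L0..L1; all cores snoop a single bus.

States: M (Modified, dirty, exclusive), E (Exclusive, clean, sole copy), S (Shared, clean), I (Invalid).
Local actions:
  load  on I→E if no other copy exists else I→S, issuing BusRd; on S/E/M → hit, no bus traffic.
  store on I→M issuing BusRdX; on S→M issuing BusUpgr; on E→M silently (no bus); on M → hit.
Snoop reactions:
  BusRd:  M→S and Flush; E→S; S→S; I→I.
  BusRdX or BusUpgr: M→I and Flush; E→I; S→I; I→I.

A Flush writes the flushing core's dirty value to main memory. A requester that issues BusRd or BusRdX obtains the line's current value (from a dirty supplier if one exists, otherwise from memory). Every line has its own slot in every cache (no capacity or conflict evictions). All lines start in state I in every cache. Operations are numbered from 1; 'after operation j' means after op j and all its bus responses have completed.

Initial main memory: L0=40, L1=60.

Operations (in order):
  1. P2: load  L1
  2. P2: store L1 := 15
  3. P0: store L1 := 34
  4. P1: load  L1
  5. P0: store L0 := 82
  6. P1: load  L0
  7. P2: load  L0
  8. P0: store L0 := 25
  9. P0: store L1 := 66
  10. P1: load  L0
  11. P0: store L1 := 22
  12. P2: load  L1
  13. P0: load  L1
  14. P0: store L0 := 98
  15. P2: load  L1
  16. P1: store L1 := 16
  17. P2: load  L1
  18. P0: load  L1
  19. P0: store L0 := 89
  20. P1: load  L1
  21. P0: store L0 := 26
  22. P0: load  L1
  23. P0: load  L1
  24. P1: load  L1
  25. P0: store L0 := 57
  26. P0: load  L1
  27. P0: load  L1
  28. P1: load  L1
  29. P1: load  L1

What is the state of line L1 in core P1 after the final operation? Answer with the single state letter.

state = S

step 1: P2: load  L1  ⟶  IIE  (L1)  txn=BusRd  M[L1]=60
step 2: P2: store L1 := 15  ⟶  IIM  (L1)  txn=∅  M[L1]=60
step 3: P0: store L1 := 34  ⟶  MII  (L1)  txn=BusRdX+Flush  M[L1]=15
step 4: P1: load  L1  ⟶  SSI  (L1)  txn=BusRd+Flush  M[L1]=34
step 5: P0: store L0 := 82  ⟶  MII  (L0)  txn=BusRdX  M[L0]=40
step 6: P1: load  L0  ⟶  SSI  (L0)  txn=BusRd+Flush  M[L0]=82
step 7: P2: load  L0  ⟶  SSS  (L0)  txn=BusRd  M[L0]=82
step 8: P0: store L0 := 25  ⟶  MII  (L0)  txn=BusUpgr  M[L0]=82
step 9: P0: store L1 := 66  ⟶  MII  (L1)  txn=BusUpgr  M[L1]=34
step 10: P1: load  L0  ⟶  SSI  (L0)  txn=BusRd+Flush  M[L0]=25
step 11: P0: store L1 := 22  ⟶  MII  (L1)  txn=∅  M[L1]=34
step 12: P2: load  L1  ⟶  SIS  (L1)  txn=BusRd+Flush  M[L1]=22
step 13: P0: load  L1  ⟶  SIS  (L1)  txn=∅  M[L1]=22
step 14: P0: store L0 := 98  ⟶  MII  (L0)  txn=BusUpgr  M[L0]=25
step 15: P2: load  L1  ⟶  SIS  (L1)  txn=∅  M[L1]=22
step 16: P1: store L1 := 16  ⟶  IMI  (L1)  txn=BusRdX  M[L1]=22
step 17: P2: load  L1  ⟶  ISS  (L1)  txn=BusRd+Flush  M[L1]=16
step 18: P0: load  L1  ⟶  SSS  (L1)  txn=BusRd  M[L1]=16
step 19: P0: store L0 := 89  ⟶  MII  (L0)  txn=∅  M[L0]=25
step 20: P1: load  L1  ⟶  SSS  (L1)  txn=∅  M[L1]=16
step 21: P0: store L0 := 26  ⟶  MII  (L0)  txn=∅  M[L0]=25
step 22: P0: load  L1  ⟶  SSS  (L1)  txn=∅  M[L1]=16
step 23: P0: load  L1  ⟶  SSS  (L1)  txn=∅  M[L1]=16
step 24: P1: load  L1  ⟶  SSS  (L1)  txn=∅  M[L1]=16
step 25: P0: store L0 := 57  ⟶  MII  (L0)  txn=∅  M[L0]=25
step 26: P0: load  L1  ⟶  SSS  (L1)  txn=∅  M[L1]=16
step 27: P0: load  L1  ⟶  SSS  (L1)  txn=∅  M[L1]=16
step 28: P1: load  L1  ⟶  SSS  (L1)  txn=∅  M[L1]=16
step 29: P1: load  L1  ⟶  SSS  (L1)  txn=∅  M[L1]=16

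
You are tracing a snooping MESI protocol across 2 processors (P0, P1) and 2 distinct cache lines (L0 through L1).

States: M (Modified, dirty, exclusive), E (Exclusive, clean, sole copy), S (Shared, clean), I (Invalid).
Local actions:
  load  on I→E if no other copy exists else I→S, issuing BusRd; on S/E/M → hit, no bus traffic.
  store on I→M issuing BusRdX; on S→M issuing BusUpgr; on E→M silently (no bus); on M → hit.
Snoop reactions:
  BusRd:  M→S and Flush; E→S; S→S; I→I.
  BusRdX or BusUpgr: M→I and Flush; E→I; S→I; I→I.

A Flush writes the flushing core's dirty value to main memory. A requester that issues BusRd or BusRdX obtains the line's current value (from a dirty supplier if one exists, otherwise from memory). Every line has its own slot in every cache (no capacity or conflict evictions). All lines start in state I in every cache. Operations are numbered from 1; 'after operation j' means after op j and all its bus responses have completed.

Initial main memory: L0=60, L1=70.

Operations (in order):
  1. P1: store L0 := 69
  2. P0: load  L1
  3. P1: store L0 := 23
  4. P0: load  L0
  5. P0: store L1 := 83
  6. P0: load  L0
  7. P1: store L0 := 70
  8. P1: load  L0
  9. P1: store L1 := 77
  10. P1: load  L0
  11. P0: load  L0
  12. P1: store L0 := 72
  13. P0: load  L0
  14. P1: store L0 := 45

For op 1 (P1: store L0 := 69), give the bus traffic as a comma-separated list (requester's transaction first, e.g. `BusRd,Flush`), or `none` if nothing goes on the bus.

  op1 P1: store L0 := 69 → I/M on L0; bus BusRdX; mem=60
  op2 P0: load  L1 → E/I on L1; bus BusRd; mem=70
  op3 P1: store L0 := 23 → I/M on L0; bus (none); mem=60
  op4 P0: load  L0 → S/S on L0; bus BusRd Flush; mem=23
  op5 P0: store L1 := 83 → M/I on L1; bus (none); mem=70
  op6 P0: load  L0 → S/S on L0; bus (none); mem=23
  op7 P1: store L0 := 70 → I/M on L0; bus BusUpgr; mem=23
  op8 P1: load  L0 → I/M on L0; bus (none); mem=23
  op9 P1: store L1 := 77 → I/M on L1; bus BusRdX Flush; mem=83
  op10 P1: load  L0 → I/M on L0; bus (none); mem=23
  op11 P0: load  L0 → S/S on L0; bus BusRd Flush; mem=70
  op12 P1: store L0 := 72 → I/M on L0; bus BusUpgr; mem=70
  op13 P0: load  L0 → S/S on L0; bus BusRd Flush; mem=72
  op14 P1: store L0 := 45 → I/M on L0; bus BusUpgr; mem=72

bus = BusRdX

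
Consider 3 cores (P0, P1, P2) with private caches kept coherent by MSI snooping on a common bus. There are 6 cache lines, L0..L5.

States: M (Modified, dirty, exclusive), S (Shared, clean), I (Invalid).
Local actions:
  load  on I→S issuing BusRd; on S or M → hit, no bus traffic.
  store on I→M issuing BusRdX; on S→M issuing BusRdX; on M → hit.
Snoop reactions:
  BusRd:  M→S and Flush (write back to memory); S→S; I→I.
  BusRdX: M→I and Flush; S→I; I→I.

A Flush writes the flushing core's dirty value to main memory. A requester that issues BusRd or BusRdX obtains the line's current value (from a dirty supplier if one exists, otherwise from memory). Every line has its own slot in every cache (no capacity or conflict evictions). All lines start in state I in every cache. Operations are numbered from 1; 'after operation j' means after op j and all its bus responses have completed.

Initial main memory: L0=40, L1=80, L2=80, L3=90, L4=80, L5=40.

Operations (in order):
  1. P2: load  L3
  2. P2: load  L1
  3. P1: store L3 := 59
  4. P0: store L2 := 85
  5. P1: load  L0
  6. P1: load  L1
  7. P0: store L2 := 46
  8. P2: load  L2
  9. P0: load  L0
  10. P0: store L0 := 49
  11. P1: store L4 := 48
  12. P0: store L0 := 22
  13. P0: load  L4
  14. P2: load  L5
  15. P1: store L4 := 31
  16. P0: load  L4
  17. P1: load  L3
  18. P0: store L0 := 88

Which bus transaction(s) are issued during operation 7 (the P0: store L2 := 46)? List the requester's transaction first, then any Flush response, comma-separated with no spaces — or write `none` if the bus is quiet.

1. P2: load  L3  bus=[BusRd]  L3: P0=I P1=I P2=S  mem[L3]=90
2. P2: load  L1  bus=[BusRd]  L1: P0=I P1=I P2=S  mem[L1]=80
3. P1: store L3 := 59  bus=[BusRdX]  L3: P0=I P1=M P2=I  mem[L3]=90
4. P0: store L2 := 85  bus=[BusRdX]  L2: P0=M P1=I P2=I  mem[L2]=80
5. P1: load  L0  bus=[BusRd]  L0: P0=I P1=S P2=I  mem[L0]=40
6. P1: load  L1  bus=[BusRd]  L1: P0=I P1=S P2=S  mem[L1]=80
7. P0: store L2 := 46  bus=[-]  L2: P0=M P1=I P2=I  mem[L2]=80
8. P2: load  L2  bus=[BusRd,Flush]  L2: P0=S P1=I P2=S  mem[L2]=46
9. P0: load  L0  bus=[BusRd]  L0: P0=S P1=S P2=I  mem[L0]=40
10. P0: store L0 := 49  bus=[BusRdX]  L0: P0=M P1=I P2=I  mem[L0]=40
11. P1: store L4 := 48  bus=[BusRdX]  L4: P0=I P1=M P2=I  mem[L4]=80
12. P0: store L0 := 22  bus=[-]  L0: P0=M P1=I P2=I  mem[L0]=40
13. P0: load  L4  bus=[BusRd,Flush]  L4: P0=S P1=S P2=I  mem[L4]=48
14. P2: load  L5  bus=[BusRd]  L5: P0=I P1=I P2=S  mem[L5]=40
15. P1: store L4 := 31  bus=[BusRdX]  L4: P0=I P1=M P2=I  mem[L4]=48
16. P0: load  L4  bus=[BusRd,Flush]  L4: P0=S P1=S P2=I  mem[L4]=31
17. P1: load  L3  bus=[-]  L3: P0=I P1=M P2=I  mem[L3]=90
18. P0: store L0 := 88  bus=[-]  L0: P0=M P1=I P2=I  mem[L0]=40

bus = none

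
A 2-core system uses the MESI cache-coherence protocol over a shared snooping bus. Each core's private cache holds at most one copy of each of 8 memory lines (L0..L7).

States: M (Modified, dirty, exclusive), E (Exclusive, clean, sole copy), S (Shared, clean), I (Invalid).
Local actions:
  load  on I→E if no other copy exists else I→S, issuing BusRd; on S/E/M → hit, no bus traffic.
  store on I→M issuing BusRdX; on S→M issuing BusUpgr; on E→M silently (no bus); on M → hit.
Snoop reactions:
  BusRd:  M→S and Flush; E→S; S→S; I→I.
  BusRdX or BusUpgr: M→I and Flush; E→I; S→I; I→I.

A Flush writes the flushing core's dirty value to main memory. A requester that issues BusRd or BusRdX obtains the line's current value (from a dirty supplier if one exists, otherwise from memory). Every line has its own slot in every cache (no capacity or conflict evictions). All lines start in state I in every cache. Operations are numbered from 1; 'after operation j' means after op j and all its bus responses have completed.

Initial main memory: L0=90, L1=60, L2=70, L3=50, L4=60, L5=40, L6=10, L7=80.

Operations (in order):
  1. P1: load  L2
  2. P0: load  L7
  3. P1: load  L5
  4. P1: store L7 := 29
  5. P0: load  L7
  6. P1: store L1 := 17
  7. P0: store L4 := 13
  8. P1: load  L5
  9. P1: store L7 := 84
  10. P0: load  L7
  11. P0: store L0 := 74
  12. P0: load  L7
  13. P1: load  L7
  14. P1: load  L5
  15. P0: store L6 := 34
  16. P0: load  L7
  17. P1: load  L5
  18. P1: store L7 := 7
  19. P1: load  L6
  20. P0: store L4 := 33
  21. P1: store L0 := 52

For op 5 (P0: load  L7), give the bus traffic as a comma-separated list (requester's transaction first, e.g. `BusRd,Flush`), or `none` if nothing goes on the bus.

step 1: P1: load  L2  ⟶  IE  (L2)  txn=BusRd  M[L2]=70
step 2: P0: load  L7  ⟶  EI  (L7)  txn=BusRd  M[L7]=80
step 3: P1: load  L5  ⟶  IE  (L5)  txn=BusRd  M[L5]=40
step 4: P1: store L7 := 29  ⟶  IM  (L7)  txn=BusRdX  M[L7]=80
step 5: P0: load  L7  ⟶  SS  (L7)  txn=BusRd+Flush  M[L7]=29
step 6: P1: store L1 := 17  ⟶  IM  (L1)  txn=BusRdX  M[L1]=60
step 7: P0: store L4 := 13  ⟶  MI  (L4)  txn=BusRdX  M[L4]=60
step 8: P1: load  L5  ⟶  IE  (L5)  txn=∅  M[L5]=40
step 9: P1: store L7 := 84  ⟶  IM  (L7)  txn=BusUpgr  M[L7]=29
step 10: P0: load  L7  ⟶  SS  (L7)  txn=BusRd+Flush  M[L7]=84
step 11: P0: store L0 := 74  ⟶  MI  (L0)  txn=BusRdX  M[L0]=90
step 12: P0: load  L7  ⟶  SS  (L7)  txn=∅  M[L7]=84
step 13: P1: load  L7  ⟶  SS  (L7)  txn=∅  M[L7]=84
step 14: P1: load  L5  ⟶  IE  (L5)  txn=∅  M[L5]=40
step 15: P0: store L6 := 34  ⟶  MI  (L6)  txn=BusRdX  M[L6]=10
step 16: P0: load  L7  ⟶  SS  (L7)  txn=∅  M[L7]=84
step 17: P1: load  L5  ⟶  IE  (L5)  txn=∅  M[L5]=40
step 18: P1: store L7 := 7  ⟶  IM  (L7)  txn=BusUpgr  M[L7]=84
step 19: P1: load  L6  ⟶  SS  (L6)  txn=BusRd+Flush  M[L6]=34
step 20: P0: store L4 := 33  ⟶  MI  (L4)  txn=∅  M[L4]=60
step 21: P1: store L0 := 52  ⟶  IM  (L0)  txn=BusRdX+Flush  M[L0]=74

bus = BusRd,Flush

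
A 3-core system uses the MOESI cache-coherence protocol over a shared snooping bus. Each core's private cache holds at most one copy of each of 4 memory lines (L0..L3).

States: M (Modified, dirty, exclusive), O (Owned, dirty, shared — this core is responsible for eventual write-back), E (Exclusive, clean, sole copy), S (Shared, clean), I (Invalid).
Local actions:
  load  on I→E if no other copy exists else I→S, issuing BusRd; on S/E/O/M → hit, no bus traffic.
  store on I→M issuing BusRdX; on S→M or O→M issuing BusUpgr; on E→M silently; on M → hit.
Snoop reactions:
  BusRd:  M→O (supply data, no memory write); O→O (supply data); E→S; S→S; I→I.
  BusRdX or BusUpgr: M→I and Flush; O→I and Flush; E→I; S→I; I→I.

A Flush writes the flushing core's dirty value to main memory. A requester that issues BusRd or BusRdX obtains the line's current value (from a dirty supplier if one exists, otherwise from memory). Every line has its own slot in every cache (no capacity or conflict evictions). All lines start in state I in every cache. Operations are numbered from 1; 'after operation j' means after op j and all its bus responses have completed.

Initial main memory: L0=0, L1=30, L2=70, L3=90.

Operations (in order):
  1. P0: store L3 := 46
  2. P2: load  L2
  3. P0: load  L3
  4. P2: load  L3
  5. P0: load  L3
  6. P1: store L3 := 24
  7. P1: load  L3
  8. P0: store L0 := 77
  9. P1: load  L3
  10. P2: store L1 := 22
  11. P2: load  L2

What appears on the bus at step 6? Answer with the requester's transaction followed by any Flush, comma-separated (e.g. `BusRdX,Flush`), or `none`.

1. P0: store L3 := 46  bus=[BusRdX]  L3: P0=M P1=I P2=I  mem[L3]=90
2. P2: load  L2  bus=[BusRd]  L2: P0=I P1=I P2=E  mem[L2]=70
3. P0: load  L3  bus=[-]  L3: P0=M P1=I P2=I  mem[L3]=90
4. P2: load  L3  bus=[BusRd]  L3: P0=O P1=I P2=S  mem[L3]=90
5. P0: load  L3  bus=[-]  L3: P0=O P1=I P2=S  mem[L3]=90
6. P1: store L3 := 24  bus=[BusRdX,Flush]  L3: P0=I P1=M P2=I  mem[L3]=46
7. P1: load  L3  bus=[-]  L3: P0=I P1=M P2=I  mem[L3]=46
8. P0: store L0 := 77  bus=[BusRdX]  L0: P0=M P1=I P2=I  mem[L0]=0
9. P1: load  L3  bus=[-]  L3: P0=I P1=M P2=I  mem[L3]=46
10. P2: store L1 := 22  bus=[BusRdX]  L1: P0=I P1=I P2=M  mem[L1]=30
11. P2: load  L2  bus=[-]  L2: P0=I P1=I P2=E  mem[L2]=70

bus = BusRdX,Flush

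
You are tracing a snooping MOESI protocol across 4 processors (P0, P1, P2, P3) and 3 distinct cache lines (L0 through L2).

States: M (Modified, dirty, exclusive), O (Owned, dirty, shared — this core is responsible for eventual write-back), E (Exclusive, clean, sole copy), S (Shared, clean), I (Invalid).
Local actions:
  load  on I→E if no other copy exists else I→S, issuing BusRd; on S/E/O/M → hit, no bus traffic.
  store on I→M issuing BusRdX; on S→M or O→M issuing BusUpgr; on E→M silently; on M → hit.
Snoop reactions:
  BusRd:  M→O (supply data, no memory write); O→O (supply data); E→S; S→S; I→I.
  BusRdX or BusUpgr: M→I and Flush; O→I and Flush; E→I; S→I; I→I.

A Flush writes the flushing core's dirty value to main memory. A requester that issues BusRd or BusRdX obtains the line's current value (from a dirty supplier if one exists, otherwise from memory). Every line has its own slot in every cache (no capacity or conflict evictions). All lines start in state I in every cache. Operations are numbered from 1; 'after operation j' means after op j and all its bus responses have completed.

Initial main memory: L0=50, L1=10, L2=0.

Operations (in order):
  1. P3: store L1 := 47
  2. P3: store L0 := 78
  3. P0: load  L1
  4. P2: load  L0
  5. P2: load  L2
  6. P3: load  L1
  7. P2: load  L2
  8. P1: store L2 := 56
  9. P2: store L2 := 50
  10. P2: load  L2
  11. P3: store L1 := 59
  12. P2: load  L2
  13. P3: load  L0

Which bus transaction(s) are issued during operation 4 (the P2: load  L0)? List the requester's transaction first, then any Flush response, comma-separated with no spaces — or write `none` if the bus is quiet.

bus = BusRd

1. P3: store L1 := 47  bus=[BusRdX]  L1: P0=I P1=I P2=I P3=M  mem[L1]=10
2. P3: store L0 := 78  bus=[BusRdX]  L0: P0=I P1=I P2=I P3=M  mem[L0]=50
3. P0: load  L1  bus=[BusRd]  L1: P0=S P1=I P2=I P3=O  mem[L1]=10
4. P2: load  L0  bus=[BusRd]  L0: P0=I P1=I P2=S P3=O  mem[L0]=50
5. P2: load  L2  bus=[BusRd]  L2: P0=I P1=I P2=E P3=I  mem[L2]=0
6. P3: load  L1  bus=[-]  L1: P0=S P1=I P2=I P3=O  mem[L1]=10
7. P2: load  L2  bus=[-]  L2: P0=I P1=I P2=E P3=I  mem[L2]=0
8. P1: store L2 := 56  bus=[BusRdX]  L2: P0=I P1=M P2=I P3=I  mem[L2]=0
9. P2: store L2 := 50  bus=[BusRdX,Flush]  L2: P0=I P1=I P2=M P3=I  mem[L2]=56
10. P2: load  L2  bus=[-]  L2: P0=I P1=I P2=M P3=I  mem[L2]=56
11. P3: store L1 := 59  bus=[BusUpgr]  L1: P0=I P1=I P2=I P3=M  mem[L1]=10
12. P2: load  L2  bus=[-]  L2: P0=I P1=I P2=M P3=I  mem[L2]=56
13. P3: load  L0  bus=[-]  L0: P0=I P1=I P2=S P3=O  mem[L0]=50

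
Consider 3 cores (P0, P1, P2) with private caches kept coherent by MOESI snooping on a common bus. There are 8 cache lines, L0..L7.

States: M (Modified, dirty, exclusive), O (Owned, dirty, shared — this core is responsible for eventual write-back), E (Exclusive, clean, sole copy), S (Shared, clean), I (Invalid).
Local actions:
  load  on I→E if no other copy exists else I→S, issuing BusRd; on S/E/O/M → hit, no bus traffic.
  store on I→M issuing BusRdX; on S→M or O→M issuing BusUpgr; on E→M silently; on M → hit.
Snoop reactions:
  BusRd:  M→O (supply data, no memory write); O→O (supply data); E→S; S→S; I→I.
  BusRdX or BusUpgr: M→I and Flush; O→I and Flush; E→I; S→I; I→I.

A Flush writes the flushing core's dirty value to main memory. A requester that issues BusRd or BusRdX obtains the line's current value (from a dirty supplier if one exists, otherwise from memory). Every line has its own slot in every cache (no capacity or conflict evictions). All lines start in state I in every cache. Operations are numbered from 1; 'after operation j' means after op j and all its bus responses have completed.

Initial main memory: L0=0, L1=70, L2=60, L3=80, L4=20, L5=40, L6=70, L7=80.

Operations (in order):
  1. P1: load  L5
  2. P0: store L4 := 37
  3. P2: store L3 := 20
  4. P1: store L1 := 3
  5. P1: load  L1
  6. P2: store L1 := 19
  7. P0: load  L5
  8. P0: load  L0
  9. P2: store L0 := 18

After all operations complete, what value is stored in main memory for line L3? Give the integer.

[1] P1: load  L5 | P0:I, P1:E(40), P2:I | bus: BusRd
[2] P0: store L4 := 37 | P0:M(37), P1:I, P2:I | bus: BusRdX
[3] P2: store L3 := 20 | P0:I, P1:I, P2:M(20) | bus: BusRdX
[4] P1: store L1 := 3 | P0:I, P1:M(3), P2:I | bus: BusRdX
[5] P1: load  L1 | P0:I, P1:M(3), P2:I | bus: none
[6] P2: store L1 := 19 | P0:I, P1:I, P2:M(19) | bus: BusRdX,Flush
[7] P0: load  L5 | P0:S(40), P1:S(40), P2:I | bus: BusRd
[8] P0: load  L0 | P0:E(0), P1:I, P2:I | bus: BusRd
[9] P2: store L0 := 18 | P0:I, P1:I, P2:M(18) | bus: BusRdX

memory[L3] = 80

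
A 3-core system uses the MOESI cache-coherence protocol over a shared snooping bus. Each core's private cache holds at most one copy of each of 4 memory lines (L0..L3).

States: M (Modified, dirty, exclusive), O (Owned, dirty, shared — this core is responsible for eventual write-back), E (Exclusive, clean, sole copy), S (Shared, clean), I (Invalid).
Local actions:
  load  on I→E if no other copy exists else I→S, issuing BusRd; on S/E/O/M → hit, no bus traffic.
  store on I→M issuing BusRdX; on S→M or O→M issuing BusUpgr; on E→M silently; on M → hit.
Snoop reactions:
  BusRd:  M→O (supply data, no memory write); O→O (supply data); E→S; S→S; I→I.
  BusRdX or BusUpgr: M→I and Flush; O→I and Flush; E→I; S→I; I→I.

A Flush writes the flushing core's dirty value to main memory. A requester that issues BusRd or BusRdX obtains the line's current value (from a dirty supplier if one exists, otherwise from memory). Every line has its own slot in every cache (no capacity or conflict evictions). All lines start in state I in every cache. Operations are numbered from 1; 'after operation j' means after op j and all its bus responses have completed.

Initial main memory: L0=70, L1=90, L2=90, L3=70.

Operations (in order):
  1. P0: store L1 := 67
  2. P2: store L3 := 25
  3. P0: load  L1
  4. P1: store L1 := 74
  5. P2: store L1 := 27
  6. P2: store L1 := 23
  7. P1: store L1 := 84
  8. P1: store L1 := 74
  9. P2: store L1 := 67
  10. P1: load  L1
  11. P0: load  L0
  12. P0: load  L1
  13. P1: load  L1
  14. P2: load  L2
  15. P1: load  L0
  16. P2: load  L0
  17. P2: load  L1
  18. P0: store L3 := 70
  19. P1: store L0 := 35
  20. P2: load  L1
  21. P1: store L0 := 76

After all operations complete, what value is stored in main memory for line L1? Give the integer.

memory[L1] = 74

1. P0: store L1 := 67  bus=[BusRdX]  L1: P0=M P1=I P2=I  mem[L1]=90
2. P2: store L3 := 25  bus=[BusRdX]  L3: P0=I P1=I P2=M  mem[L3]=70
3. P0: load  L1  bus=[-]  L1: P0=M P1=I P2=I  mem[L1]=90
4. P1: store L1 := 74  bus=[BusRdX,Flush]  L1: P0=I P1=M P2=I  mem[L1]=67
5. P2: store L1 := 27  bus=[BusRdX,Flush]  L1: P0=I P1=I P2=M  mem[L1]=74
6. P2: store L1 := 23  bus=[-]  L1: P0=I P1=I P2=M  mem[L1]=74
7. P1: store L1 := 84  bus=[BusRdX,Flush]  L1: P0=I P1=M P2=I  mem[L1]=23
8. P1: store L1 := 74  bus=[-]  L1: P0=I P1=M P2=I  mem[L1]=23
9. P2: store L1 := 67  bus=[BusRdX,Flush]  L1: P0=I P1=I P2=M  mem[L1]=74
10. P1: load  L1  bus=[BusRd]  L1: P0=I P1=S P2=O  mem[L1]=74
11. P0: load  L0  bus=[BusRd]  L0: P0=E P1=I P2=I  mem[L0]=70
12. P0: load  L1  bus=[BusRd]  L1: P0=S P1=S P2=O  mem[L1]=74
13. P1: load  L1  bus=[-]  L1: P0=S P1=S P2=O  mem[L1]=74
14. P2: load  L2  bus=[BusRd]  L2: P0=I P1=I P2=E  mem[L2]=90
15. P1: load  L0  bus=[BusRd]  L0: P0=S P1=S P2=I  mem[L0]=70
16. P2: load  L0  bus=[BusRd]  L0: P0=S P1=S P2=S  mem[L0]=70
17. P2: load  L1  bus=[-]  L1: P0=S P1=S P2=O  mem[L1]=74
18. P0: store L3 := 70  bus=[BusRdX,Flush]  L3: P0=M P1=I P2=I  mem[L3]=25
19. P1: store L0 := 35  bus=[BusUpgr]  L0: P0=I P1=M P2=I  mem[L0]=70
20. P2: load  L1  bus=[-]  L1: P0=S P1=S P2=O  mem[L1]=74
21. P1: store L0 := 76  bus=[-]  L0: P0=I P1=M P2=I  mem[L0]=70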